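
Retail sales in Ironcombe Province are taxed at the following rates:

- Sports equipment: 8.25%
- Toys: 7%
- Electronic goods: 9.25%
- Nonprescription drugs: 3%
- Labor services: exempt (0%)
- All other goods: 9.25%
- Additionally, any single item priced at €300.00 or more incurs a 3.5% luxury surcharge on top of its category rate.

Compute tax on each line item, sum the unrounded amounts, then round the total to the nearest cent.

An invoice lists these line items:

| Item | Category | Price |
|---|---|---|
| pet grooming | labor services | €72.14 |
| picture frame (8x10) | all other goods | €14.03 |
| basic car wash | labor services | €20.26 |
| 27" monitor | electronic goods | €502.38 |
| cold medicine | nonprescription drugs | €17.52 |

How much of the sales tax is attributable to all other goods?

Picture frame (8x10) €14.03: all other goods → 9.25% → €1.297775
Tax on all other goods: unrounded sum = €1.297775 → €1.30

€1.30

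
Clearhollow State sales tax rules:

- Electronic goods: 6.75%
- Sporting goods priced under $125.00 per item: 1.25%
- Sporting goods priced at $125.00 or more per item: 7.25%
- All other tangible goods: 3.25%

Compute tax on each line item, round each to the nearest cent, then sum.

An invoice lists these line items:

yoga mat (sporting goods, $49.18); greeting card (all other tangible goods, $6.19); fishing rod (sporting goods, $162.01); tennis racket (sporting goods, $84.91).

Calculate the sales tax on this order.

Yoga mat $49.18: sporting goods, under $125.00 → 1.25% → $0.61
Greeting card $6.19: all other tangible goods → 3.25% → $0.20
Fishing rod $162.01: sporting goods, $125.00 or more → 7.25% → $11.75
Tennis racket $84.91: sporting goods, under $125.00 → 1.25% → $1.06
Total tax = $0.61 + $0.20 + $11.75 + $1.06 = $13.62

$13.62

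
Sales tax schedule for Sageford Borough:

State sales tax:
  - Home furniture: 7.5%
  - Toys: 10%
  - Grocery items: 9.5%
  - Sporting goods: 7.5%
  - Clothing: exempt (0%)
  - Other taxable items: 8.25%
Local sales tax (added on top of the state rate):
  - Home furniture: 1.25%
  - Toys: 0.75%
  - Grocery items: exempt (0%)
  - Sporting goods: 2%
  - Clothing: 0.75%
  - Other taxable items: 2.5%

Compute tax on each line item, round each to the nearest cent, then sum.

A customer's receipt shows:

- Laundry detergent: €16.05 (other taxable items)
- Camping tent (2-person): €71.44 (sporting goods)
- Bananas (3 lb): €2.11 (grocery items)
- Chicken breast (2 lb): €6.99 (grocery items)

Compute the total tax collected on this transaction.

€9.38

Laundry detergent €16.05: other taxable items → 8.25% + 2.5% local = 10.75% → €1.73
Camping tent (2-person) €71.44: sporting goods → 7.5% + 2% local = 9.5% → €6.79
Bananas (3 lb) €2.11: grocery items → 9.5% + 0% local = 9.5% → €0.20
Chicken breast (2 lb) €6.99: grocery items → 9.5% + 0% local = 9.5% → €0.66
Total tax = €1.73 + €6.79 + €0.20 + €0.66 = €9.38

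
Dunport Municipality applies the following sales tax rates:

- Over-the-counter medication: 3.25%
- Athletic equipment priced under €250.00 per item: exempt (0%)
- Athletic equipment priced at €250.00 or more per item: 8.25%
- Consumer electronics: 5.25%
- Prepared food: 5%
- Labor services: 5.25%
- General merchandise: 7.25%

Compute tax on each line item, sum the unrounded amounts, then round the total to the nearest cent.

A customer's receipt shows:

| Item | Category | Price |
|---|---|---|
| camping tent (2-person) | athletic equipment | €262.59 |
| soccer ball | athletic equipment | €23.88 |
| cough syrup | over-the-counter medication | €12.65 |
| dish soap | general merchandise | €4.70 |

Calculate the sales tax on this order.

Camping tent (2-person) €262.59: athletic equipment, €250.00 or more → 8.25% → €21.663675
Soccer ball €23.88: athletic equipment, under €250.00 → 0% → €0.00
Cough syrup €12.65: over-the-counter medication → 3.25% → €0.411125
Dish soap €4.70: general merchandise → 7.25% → €0.34075
Unrounded tax sum = €22.41555 → €22.42

€22.42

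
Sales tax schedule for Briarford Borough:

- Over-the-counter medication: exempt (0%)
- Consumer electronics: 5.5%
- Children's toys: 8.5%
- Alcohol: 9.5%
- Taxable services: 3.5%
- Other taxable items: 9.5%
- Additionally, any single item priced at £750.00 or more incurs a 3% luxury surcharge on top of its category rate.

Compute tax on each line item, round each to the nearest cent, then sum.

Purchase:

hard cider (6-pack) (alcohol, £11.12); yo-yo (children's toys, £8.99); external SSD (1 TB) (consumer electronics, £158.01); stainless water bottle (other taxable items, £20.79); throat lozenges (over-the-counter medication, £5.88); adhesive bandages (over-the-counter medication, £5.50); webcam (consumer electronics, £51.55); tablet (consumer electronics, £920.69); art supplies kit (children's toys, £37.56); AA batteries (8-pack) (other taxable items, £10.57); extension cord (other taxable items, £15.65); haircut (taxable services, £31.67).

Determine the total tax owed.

£100.38

Hard cider (6-pack) £11.12: alcohol → 9.5% → £1.06
Yo-yo £8.99: children's toys → 8.5% → £0.76
External SSD (1 TB) £158.01: consumer electronics → 5.5% → £8.69
Stainless water bottle £20.79: other taxable items → 9.5% → £1.98
Throat lozenges £5.88: over-the-counter medication → 0% → £0.00
Adhesive bandages £5.50: over-the-counter medication → 0% → £0.00
Webcam £51.55: consumer electronics → 5.5% → £2.84
Tablet £920.69: consumer electronics → 5.5% + 3% surcharge = 8.5% → £78.26
Art supplies kit £37.56: children's toys → 8.5% → £3.19
AA batteries (8-pack) £10.57: other taxable items → 9.5% → £1.00
Extension cord £15.65: other taxable items → 9.5% → £1.49
Haircut £31.67: taxable services → 3.5% → £1.11
Total tax = £1.06 + £0.76 + £8.69 + £1.98 + £2.84 + £78.26 + £3.19 + £1.00 + £1.49 + £1.11 = £100.38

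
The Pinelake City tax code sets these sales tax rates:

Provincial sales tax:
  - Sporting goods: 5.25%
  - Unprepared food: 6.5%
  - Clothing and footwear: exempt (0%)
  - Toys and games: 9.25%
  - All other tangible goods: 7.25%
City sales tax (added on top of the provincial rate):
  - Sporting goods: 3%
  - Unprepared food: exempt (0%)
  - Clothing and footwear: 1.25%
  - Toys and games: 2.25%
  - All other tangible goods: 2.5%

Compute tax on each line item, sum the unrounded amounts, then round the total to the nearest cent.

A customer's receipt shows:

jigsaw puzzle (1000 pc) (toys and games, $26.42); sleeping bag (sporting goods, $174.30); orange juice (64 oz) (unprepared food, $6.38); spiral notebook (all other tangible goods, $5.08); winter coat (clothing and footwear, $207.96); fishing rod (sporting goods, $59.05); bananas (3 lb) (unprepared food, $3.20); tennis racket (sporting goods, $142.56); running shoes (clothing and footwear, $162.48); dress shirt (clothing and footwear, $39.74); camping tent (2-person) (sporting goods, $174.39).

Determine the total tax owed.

$54.68

Jigsaw puzzle (1000 pc) $26.42: toys and games → 9.25% + 2.25% city = 11.5% → $3.0383
Sleeping bag $174.30: sporting goods → 5.25% + 3% city = 8.25% → $14.37975
Orange juice (64 oz) $6.38: unprepared food → 6.5% + 0% city = 6.5% → $0.4147
Spiral notebook $5.08: all other tangible goods → 7.25% + 2.5% city = 9.75% → $0.4953
Winter coat $207.96: clothing and footwear → 0% + 1.25% city = 1.25% → $2.5995
Fishing rod $59.05: sporting goods → 5.25% + 3% city = 8.25% → $4.871625
Bananas (3 lb) $3.20: unprepared food → 6.5% + 0% city = 6.5% → $0.208
Tennis racket $142.56: sporting goods → 5.25% + 3% city = 8.25% → $11.7612
Running shoes $162.48: clothing and footwear → 0% + 1.25% city = 1.25% → $2.031
Dress shirt $39.74: clothing and footwear → 0% + 1.25% city = 1.25% → $0.49675
Camping tent (2-person) $174.39: sporting goods → 5.25% + 3% city = 8.25% → $14.387175
Unrounded tax sum = $54.6833 → $54.68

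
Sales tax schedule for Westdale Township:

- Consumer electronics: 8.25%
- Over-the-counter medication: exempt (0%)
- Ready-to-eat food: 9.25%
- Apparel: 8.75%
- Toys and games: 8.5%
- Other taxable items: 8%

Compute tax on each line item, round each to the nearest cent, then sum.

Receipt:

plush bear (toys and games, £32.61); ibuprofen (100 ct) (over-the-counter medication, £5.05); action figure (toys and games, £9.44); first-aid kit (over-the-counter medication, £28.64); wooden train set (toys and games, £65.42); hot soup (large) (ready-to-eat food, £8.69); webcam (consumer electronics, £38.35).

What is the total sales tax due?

Plush bear £32.61: toys and games → 8.5% → £2.77
Ibuprofen (100 ct) £5.05: over-the-counter medication → 0% → £0.00
Action figure £9.44: toys and games → 8.5% → £0.80
First-aid kit £28.64: over-the-counter medication → 0% → £0.00
Wooden train set £65.42: toys and games → 8.5% → £5.56
Hot soup (large) £8.69: ready-to-eat food → 9.25% → £0.80
Webcam £38.35: consumer electronics → 8.25% → £3.16
Total tax = £2.77 + £0.80 + £5.56 + £0.80 + £3.16 = £13.09

£13.09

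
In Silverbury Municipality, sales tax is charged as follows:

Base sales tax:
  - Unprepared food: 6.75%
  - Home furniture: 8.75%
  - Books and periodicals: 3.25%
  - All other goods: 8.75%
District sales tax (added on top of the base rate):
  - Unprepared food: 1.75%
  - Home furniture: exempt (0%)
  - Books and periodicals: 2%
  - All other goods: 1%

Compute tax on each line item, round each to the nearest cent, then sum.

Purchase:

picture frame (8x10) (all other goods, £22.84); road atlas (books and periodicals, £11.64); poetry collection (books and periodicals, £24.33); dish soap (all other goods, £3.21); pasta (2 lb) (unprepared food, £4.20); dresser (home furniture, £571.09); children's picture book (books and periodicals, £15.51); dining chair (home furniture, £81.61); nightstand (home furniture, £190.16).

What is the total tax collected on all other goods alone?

£2.54

Picture frame (8x10) £22.84: all other goods → 8.75% + 1% district = 9.75% → £2.23
Dish soap £3.21: all other goods → 8.75% + 1% district = 9.75% → £0.31
Tax on all other goods = £2.23 + £0.31 = £2.54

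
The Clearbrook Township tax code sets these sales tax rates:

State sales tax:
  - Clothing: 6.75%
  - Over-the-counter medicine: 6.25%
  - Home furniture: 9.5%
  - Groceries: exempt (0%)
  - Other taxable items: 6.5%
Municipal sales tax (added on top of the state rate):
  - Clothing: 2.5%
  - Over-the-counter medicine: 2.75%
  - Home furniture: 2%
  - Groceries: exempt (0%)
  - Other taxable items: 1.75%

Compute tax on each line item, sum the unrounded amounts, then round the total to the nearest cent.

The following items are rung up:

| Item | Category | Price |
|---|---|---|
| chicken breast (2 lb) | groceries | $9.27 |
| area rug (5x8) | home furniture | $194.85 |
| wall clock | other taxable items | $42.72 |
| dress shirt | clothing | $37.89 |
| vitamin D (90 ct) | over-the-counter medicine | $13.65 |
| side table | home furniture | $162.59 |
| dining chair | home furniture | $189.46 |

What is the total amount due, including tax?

$721.58

Chicken breast (2 lb) $9.27: groceries → 0% + 0% municipal = 0% → $0.00
Area rug (5x8) $194.85: home furniture → 9.5% + 2% municipal = 11.5% → $22.40775
Wall clock $42.72: other taxable items → 6.5% + 1.75% municipal = 8.25% → $3.5244
Dress shirt $37.89: clothing → 6.75% + 2.5% municipal = 9.25% → $3.504825
Vitamin D (90 ct) $13.65: over-the-counter medicine → 6.25% + 2.75% municipal = 9% → $1.2285
Side table $162.59: home furniture → 9.5% + 2% municipal = 11.5% → $18.69785
Dining chair $189.46: home furniture → 9.5% + 2% municipal = 11.5% → $21.7879
Subtotal = $650.43; unrounded tax = $71.151225 → $71.15; total due = $721.58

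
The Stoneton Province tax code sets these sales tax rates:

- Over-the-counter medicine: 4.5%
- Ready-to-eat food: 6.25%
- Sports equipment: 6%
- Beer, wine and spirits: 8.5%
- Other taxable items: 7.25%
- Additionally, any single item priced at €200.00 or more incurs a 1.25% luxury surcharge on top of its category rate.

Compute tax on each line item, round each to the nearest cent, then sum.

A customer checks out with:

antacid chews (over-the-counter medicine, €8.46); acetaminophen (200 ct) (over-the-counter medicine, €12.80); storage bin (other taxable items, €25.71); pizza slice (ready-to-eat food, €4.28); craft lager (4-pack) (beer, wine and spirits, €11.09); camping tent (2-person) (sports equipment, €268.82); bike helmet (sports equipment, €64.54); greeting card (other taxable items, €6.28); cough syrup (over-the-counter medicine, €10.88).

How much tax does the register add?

€28.34

Antacid chews €8.46: over-the-counter medicine → 4.5% → €0.38
Acetaminophen (200 ct) €12.80: over-the-counter medicine → 4.5% → €0.58
Storage bin €25.71: other taxable items → 7.25% → €1.86
Pizza slice €4.28: ready-to-eat food → 6.25% → €0.27
Craft lager (4-pack) €11.09: beer, wine and spirits → 8.5% → €0.94
Camping tent (2-person) €268.82: sports equipment → 6% + 1.25% surcharge = 7.25% → €19.49
Bike helmet €64.54: sports equipment → 6% → €3.87
Greeting card €6.28: other taxable items → 7.25% → €0.46
Cough syrup €10.88: over-the-counter medicine → 4.5% → €0.49
Total tax = €0.38 + €0.58 + €1.86 + €0.27 + €0.94 + €19.49 + €3.87 + €0.46 + €0.49 = €28.34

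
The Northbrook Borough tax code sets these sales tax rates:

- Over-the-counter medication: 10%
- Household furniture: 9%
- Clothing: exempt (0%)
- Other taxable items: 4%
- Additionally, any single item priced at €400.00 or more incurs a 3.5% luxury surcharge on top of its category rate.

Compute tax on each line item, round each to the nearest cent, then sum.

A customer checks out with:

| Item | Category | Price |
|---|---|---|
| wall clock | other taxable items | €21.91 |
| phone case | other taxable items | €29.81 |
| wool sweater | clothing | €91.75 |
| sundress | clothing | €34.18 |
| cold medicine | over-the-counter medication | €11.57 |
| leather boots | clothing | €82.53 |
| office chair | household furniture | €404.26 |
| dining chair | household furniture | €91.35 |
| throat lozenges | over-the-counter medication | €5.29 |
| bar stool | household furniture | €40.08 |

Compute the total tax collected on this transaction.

Wall clock €21.91: other taxable items → 4% → €0.88
Phone case €29.81: other taxable items → 4% → €1.19
Wool sweater €91.75: clothing → 0% → €0.00
Sundress €34.18: clothing → 0% → €0.00
Cold medicine €11.57: over-the-counter medication → 10% → €1.16
Leather boots €82.53: clothing → 0% → €0.00
Office chair €404.26: household furniture → 9% + 3.5% surcharge = 12.5% → €50.53
Dining chair €91.35: household furniture → 9% → €8.22
Throat lozenges €5.29: over-the-counter medication → 10% → €0.53
Bar stool €40.08: household furniture → 9% → €3.61
Total tax = €0.88 + €1.19 + €1.16 + €50.53 + €8.22 + €0.53 + €3.61 = €66.12

€66.12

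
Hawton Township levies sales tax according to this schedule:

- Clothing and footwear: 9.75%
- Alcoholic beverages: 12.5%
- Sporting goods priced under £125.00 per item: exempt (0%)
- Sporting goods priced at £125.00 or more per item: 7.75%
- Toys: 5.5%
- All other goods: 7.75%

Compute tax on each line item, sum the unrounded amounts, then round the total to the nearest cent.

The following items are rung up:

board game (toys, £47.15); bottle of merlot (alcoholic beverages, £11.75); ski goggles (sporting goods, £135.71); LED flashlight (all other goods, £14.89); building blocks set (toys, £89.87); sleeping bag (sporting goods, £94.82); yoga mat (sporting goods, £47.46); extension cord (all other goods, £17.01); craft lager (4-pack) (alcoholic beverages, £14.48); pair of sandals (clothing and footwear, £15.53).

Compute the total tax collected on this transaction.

£25.32

Board game £47.15: toys → 5.5% → £2.59325
Bottle of merlot £11.75: alcoholic beverages → 12.5% → £1.46875
Ski goggles £135.71: sporting goods, £125.00 or more → 7.75% → £10.517525
LED flashlight £14.89: all other goods → 7.75% → £1.153975
Building blocks set £89.87: toys → 5.5% → £4.94285
Sleeping bag £94.82: sporting goods, under £125.00 → 0% → £0.00
Yoga mat £47.46: sporting goods, under £125.00 → 0% → £0.00
Extension cord £17.01: all other goods → 7.75% → £1.318275
Craft lager (4-pack) £14.48: alcoholic beverages → 12.5% → £1.81
Pair of sandals £15.53: clothing and footwear → 9.75% → £1.514175
Unrounded tax sum = £25.3188 → £25.32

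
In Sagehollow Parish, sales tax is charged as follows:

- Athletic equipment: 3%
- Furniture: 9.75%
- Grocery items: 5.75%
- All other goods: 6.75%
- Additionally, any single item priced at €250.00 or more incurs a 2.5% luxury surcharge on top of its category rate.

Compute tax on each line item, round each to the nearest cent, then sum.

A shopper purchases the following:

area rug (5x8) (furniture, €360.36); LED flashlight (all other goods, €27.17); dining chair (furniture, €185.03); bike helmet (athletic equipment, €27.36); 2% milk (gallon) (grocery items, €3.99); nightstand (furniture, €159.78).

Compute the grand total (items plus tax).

€844.33

Area rug (5x8) €360.36: furniture → 9.75% + 2.5% surcharge = 12.25% → €44.14
LED flashlight €27.17: all other goods → 6.75% → €1.83
Dining chair €185.03: furniture → 9.75% → €18.04
Bike helmet €27.36: athletic equipment → 3% → €0.82
2% milk (gallon) €3.99: grocery items → 5.75% → €0.23
Nightstand €159.78: furniture → 9.75% → €15.58
Subtotal = €763.69; tax = €80.64; total due = €844.33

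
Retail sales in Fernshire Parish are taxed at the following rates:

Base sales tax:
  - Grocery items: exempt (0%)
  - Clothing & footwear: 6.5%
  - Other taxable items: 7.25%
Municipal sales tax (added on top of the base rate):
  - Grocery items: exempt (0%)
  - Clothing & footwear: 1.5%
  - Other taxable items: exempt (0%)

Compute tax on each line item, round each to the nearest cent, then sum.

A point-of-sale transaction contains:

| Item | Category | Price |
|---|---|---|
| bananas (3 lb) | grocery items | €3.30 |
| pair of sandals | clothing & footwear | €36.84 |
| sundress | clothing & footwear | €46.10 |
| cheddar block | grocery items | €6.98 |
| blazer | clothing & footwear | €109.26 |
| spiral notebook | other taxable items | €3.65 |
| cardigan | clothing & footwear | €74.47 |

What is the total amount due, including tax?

€302.20

Bananas (3 lb) €3.30: grocery items → 0% + 0% municipal = 0% → €0.00
Pair of sandals €36.84: clothing & footwear → 6.5% + 1.5% municipal = 8% → €2.95
Sundress €46.10: clothing & footwear → 6.5% + 1.5% municipal = 8% → €3.69
Cheddar block €6.98: grocery items → 0% + 0% municipal = 0% → €0.00
Blazer €109.26: clothing & footwear → 6.5% + 1.5% municipal = 8% → €8.74
Spiral notebook €3.65: other taxable items → 7.25% + 0% municipal = 7.25% → €0.26
Cardigan €74.47: clothing & footwear → 6.5% + 1.5% municipal = 8% → €5.96
Subtotal = €280.60; tax = €21.60; total due = €302.20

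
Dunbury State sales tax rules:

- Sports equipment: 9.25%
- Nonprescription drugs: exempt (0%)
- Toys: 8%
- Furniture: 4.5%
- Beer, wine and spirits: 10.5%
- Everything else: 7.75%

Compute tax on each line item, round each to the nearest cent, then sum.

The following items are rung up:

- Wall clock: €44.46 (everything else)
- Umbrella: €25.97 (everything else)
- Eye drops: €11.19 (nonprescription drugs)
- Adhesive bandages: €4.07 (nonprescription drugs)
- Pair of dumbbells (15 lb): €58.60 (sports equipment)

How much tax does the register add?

Wall clock €44.46: everything else → 7.75% → €3.45
Umbrella €25.97: everything else → 7.75% → €2.01
Eye drops €11.19: nonprescription drugs → 0% → €0.00
Adhesive bandages €4.07: nonprescription drugs → 0% → €0.00
Pair of dumbbells (15 lb) €58.60: sports equipment → 9.25% → €5.42
Total tax = €3.45 + €2.01 + €5.42 = €10.88

€10.88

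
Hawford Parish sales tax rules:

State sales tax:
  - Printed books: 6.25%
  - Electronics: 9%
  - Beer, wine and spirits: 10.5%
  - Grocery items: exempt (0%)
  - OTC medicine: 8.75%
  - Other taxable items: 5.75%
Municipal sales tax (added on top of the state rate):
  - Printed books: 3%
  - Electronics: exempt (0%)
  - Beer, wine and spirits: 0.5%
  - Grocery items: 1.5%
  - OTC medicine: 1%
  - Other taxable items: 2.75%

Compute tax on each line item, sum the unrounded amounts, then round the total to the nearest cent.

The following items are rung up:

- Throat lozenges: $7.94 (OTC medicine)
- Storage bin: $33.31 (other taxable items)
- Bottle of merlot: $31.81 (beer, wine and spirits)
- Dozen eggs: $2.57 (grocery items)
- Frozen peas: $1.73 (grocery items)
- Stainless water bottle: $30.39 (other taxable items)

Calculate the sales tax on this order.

Throat lozenges $7.94: OTC medicine → 8.75% + 1% municipal = 9.75% → $0.77415
Storage bin $33.31: other taxable items → 5.75% + 2.75% municipal = 8.5% → $2.83135
Bottle of merlot $31.81: beer, wine and spirits → 10.5% + 0.5% municipal = 11% → $3.4991
Dozen eggs $2.57: grocery items → 0% + 1.5% municipal = 1.5% → $0.03855
Frozen peas $1.73: grocery items → 0% + 1.5% municipal = 1.5% → $0.02595
Stainless water bottle $30.39: other taxable items → 5.75% + 2.75% municipal = 8.5% → $2.58315
Unrounded tax sum = $9.75225 → $9.75

$9.75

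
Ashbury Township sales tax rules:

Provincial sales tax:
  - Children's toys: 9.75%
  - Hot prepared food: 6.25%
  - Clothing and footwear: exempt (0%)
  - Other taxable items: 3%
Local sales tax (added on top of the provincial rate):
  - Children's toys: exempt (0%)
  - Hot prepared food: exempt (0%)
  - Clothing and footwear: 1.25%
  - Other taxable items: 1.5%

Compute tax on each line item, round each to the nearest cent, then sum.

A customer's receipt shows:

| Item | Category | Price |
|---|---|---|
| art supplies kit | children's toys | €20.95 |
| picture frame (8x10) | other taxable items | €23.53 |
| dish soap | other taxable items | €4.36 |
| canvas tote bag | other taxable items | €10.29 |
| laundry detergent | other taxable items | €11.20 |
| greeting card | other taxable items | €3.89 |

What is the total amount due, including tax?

€78.66

Art supplies kit €20.95: children's toys → 9.75% + 0% local = 9.75% → €2.04
Picture frame (8x10) €23.53: other taxable items → 3% + 1.5% local = 4.5% → €1.06
Dish soap €4.36: other taxable items → 3% + 1.5% local = 4.5% → €0.20
Canvas tote bag €10.29: other taxable items → 3% + 1.5% local = 4.5% → €0.46
Laundry detergent €11.20: other taxable items → 3% + 1.5% local = 4.5% → €0.50
Greeting card €3.89: other taxable items → 3% + 1.5% local = 4.5% → €0.18
Subtotal = €74.22; tax = €4.44; total due = €78.66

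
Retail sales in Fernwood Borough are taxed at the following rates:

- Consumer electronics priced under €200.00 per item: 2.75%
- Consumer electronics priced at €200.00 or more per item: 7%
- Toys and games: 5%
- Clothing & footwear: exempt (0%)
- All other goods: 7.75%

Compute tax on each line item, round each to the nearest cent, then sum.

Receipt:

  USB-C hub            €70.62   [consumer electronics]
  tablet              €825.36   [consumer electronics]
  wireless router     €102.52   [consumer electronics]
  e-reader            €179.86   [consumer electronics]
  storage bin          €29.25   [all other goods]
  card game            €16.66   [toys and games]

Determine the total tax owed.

USB-C hub €70.62: consumer electronics, under €200.00 → 2.75% → €1.94
Tablet €825.36: consumer electronics, €200.00 or more → 7% → €57.78
Wireless router €102.52: consumer electronics, under €200.00 → 2.75% → €2.82
E-reader €179.86: consumer electronics, under €200.00 → 2.75% → €4.95
Storage bin €29.25: all other goods → 7.75% → €2.27
Card game €16.66: toys and games → 5% → €0.83
Total tax = €1.94 + €57.78 + €2.82 + €4.95 + €2.27 + €0.83 = €70.59

€70.59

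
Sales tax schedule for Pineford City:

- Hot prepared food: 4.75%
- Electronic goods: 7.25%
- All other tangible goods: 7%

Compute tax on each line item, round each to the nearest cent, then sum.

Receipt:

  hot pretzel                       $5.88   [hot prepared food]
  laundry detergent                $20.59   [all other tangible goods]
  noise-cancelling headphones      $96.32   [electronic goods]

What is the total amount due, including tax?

Hot pretzel $5.88: hot prepared food → 4.75% → $0.28
Laundry detergent $20.59: all other tangible goods → 7% → $1.44
Noise-cancelling headphones $96.32: electronic goods → 7.25% → $6.98
Subtotal = $122.79; tax = $8.70; total due = $131.49

$131.49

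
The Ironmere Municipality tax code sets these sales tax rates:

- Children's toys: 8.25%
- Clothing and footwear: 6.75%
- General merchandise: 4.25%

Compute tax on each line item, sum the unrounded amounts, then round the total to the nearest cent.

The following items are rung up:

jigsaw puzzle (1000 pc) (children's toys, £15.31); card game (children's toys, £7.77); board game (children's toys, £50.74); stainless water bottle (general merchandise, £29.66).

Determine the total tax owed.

Jigsaw puzzle (1000 pc) £15.31: children's toys → 8.25% → £1.263075
Card game £7.77: children's toys → 8.25% → £0.641025
Board game £50.74: children's toys → 8.25% → £4.18605
Stainless water bottle £29.66: general merchandise → 4.25% → £1.26055
Unrounded tax sum = £7.3507 → £7.35

£7.35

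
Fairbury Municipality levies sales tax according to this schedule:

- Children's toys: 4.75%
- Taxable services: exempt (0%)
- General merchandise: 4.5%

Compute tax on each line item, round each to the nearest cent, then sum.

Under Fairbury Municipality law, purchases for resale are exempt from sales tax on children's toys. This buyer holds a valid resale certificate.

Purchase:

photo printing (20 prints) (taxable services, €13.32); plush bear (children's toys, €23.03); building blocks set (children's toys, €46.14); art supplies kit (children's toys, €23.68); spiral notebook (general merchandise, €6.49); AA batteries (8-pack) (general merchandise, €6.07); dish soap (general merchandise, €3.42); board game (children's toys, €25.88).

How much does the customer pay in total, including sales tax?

Photo printing (20 prints) €13.32: taxable services → 0% → €0.00
Plush bear €23.03: children's toys, buyer-exempt → 0% → €0.00
Building blocks set €46.14: children's toys, buyer-exempt → 0% → €0.00
Art supplies kit €23.68: children's toys, buyer-exempt → 0% → €0.00
Spiral notebook €6.49: general merchandise → 4.5% → €0.29
AA batteries (8-pack) €6.07: general merchandise → 4.5% → €0.27
Dish soap €3.42: general merchandise → 4.5% → €0.15
Board game €25.88: children's toys, buyer-exempt → 0% → €0.00
Subtotal = €148.03; tax = €0.71; total due = €148.74

€148.74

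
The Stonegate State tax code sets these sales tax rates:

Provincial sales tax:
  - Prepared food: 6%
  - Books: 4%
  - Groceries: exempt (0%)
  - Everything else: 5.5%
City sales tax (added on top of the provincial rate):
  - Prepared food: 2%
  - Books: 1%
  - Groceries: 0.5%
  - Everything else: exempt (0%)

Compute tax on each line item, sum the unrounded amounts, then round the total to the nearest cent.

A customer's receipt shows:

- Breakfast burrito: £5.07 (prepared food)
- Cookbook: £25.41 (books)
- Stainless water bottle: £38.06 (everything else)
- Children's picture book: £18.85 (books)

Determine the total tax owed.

Breakfast burrito £5.07: prepared food → 6% + 2% city = 8% → £0.4056
Cookbook £25.41: books → 4% + 1% city = 5% → £1.2705
Stainless water bottle £38.06: everything else → 5.5% + 0% city = 5.5% → £2.0933
Children's picture book £18.85: books → 4% + 1% city = 5% → £0.9425
Unrounded tax sum = £4.7119 → £4.71

£4.71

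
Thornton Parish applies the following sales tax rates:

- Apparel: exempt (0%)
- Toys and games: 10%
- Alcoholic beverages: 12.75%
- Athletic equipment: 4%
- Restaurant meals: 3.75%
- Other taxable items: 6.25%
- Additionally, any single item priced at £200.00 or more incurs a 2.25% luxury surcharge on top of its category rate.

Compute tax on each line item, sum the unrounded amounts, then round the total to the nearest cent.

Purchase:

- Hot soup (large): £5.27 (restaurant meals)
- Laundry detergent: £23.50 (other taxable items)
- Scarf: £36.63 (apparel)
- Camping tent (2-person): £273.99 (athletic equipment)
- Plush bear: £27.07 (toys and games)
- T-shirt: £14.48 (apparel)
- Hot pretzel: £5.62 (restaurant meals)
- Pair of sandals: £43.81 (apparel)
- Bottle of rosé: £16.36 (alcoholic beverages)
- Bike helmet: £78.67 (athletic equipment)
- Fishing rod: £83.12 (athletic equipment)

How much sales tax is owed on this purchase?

Hot soup (large) £5.27: restaurant meals → 3.75% → £0.197625
Laundry detergent £23.50: other taxable items → 6.25% → £1.46875
Scarf £36.63: apparel → 0% → £0.00
Camping tent (2-person) £273.99: athletic equipment → 4% + 2.25% surcharge = 6.25% → £17.124375
Plush bear £27.07: toys and games → 10% → £2.707
T-shirt £14.48: apparel → 0% → £0.00
Hot pretzel £5.62: restaurant meals → 3.75% → £0.21075
Pair of sandals £43.81: apparel → 0% → £0.00
Bottle of rosé £16.36: alcoholic beverages → 12.75% → £2.0859
Bike helmet £78.67: athletic equipment → 4% → £3.1468
Fishing rod £83.12: athletic equipment → 4% → £3.3248
Unrounded tax sum = £30.266 → £30.27

£30.27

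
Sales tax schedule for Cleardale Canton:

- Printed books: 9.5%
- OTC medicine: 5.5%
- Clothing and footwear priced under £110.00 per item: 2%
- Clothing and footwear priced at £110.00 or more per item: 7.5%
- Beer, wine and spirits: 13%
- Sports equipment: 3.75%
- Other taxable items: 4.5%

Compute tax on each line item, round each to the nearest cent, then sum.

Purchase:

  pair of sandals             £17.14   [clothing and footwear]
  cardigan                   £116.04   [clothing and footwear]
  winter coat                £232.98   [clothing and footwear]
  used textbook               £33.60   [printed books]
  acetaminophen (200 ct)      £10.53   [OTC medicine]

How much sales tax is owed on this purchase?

Pair of sandals £17.14: clothing and footwear, under £110.00 → 2% → £0.34
Cardigan £116.04: clothing and footwear, £110.00 or more → 7.5% → £8.70
Winter coat £232.98: clothing and footwear, £110.00 or more → 7.5% → £17.47
Used textbook £33.60: printed books → 9.5% → £3.19
Acetaminophen (200 ct) £10.53: OTC medicine → 5.5% → £0.58
Total tax = £0.34 + £8.70 + £17.47 + £3.19 + £0.58 = £30.28

£30.28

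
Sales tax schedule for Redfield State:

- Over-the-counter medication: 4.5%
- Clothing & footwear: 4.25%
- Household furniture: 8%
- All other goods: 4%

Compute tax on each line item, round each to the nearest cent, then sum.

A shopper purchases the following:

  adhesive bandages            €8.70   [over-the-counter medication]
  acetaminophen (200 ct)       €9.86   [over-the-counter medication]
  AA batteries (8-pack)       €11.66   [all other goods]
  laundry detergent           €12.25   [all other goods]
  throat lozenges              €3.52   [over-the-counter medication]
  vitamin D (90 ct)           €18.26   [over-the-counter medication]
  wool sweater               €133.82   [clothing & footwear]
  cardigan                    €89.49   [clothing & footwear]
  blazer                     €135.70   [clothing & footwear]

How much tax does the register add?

€18.03

Adhesive bandages €8.70: over-the-counter medication → 4.5% → €0.39
Acetaminophen (200 ct) €9.86: over-the-counter medication → 4.5% → €0.44
AA batteries (8-pack) €11.66: all other goods → 4% → €0.47
Laundry detergent €12.25: all other goods → 4% → €0.49
Throat lozenges €3.52: over-the-counter medication → 4.5% → €0.16
Vitamin D (90 ct) €18.26: over-the-counter medication → 4.5% → €0.82
Wool sweater €133.82: clothing & footwear → 4.25% → €5.69
Cardigan €89.49: clothing & footwear → 4.25% → €3.80
Blazer €135.70: clothing & footwear → 4.25% → €5.77
Total tax = €0.39 + €0.44 + €0.47 + €0.49 + €0.16 + €0.82 + €5.69 + €3.80 + €5.77 = €18.03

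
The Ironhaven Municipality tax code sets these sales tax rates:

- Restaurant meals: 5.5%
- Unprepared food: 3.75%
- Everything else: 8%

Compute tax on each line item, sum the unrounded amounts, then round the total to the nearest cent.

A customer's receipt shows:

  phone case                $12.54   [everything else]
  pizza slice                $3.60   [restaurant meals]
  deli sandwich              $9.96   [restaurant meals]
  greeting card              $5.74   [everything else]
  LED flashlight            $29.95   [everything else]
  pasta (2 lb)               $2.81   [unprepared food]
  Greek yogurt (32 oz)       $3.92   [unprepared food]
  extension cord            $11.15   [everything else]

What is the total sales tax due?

$5.75

Phone case $12.54: everything else → 8% → $1.0032
Pizza slice $3.60: restaurant meals → 5.5% → $0.198
Deli sandwich $9.96: restaurant meals → 5.5% → $0.5478
Greeting card $5.74: everything else → 8% → $0.4592
LED flashlight $29.95: everything else → 8% → $2.396
Pasta (2 lb) $2.81: unprepared food → 3.75% → $0.105375
Greek yogurt (32 oz) $3.92: unprepared food → 3.75% → $0.147
Extension cord $11.15: everything else → 8% → $0.892
Unrounded tax sum = $5.748575 → $5.75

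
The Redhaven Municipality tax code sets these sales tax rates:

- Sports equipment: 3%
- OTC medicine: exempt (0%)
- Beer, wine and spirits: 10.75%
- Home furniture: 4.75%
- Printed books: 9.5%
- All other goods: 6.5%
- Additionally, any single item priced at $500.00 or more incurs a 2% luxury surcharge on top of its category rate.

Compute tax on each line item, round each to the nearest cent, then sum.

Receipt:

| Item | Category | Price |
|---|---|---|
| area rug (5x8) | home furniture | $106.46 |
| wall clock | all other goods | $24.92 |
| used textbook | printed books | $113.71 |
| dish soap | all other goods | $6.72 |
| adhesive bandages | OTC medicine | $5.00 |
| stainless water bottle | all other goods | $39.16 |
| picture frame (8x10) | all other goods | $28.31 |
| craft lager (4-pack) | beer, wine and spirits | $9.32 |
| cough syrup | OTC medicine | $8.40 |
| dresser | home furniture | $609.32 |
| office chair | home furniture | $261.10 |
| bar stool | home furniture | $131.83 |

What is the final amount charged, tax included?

Area rug (5x8) $106.46: home furniture → 4.75% → $5.06
Wall clock $24.92: all other goods → 6.5% → $1.62
Used textbook $113.71: printed books → 9.5% → $10.80
Dish soap $6.72: all other goods → 6.5% → $0.44
Adhesive bandages $5.00: OTC medicine → 0% → $0.00
Stainless water bottle $39.16: all other goods → 6.5% → $2.55
Picture frame (8x10) $28.31: all other goods → 6.5% → $1.84
Craft lager (4-pack) $9.32: beer, wine and spirits → 10.75% → $1.00
Cough syrup $8.40: OTC medicine → 0% → $0.00
Dresser $609.32: home furniture → 4.75% + 2% surcharge = 6.75% → $41.13
Office chair $261.10: home furniture → 4.75% → $12.40
Bar stool $131.83: home furniture → 4.75% → $6.26
Subtotal = $1344.25; tax = $83.10; total due = $1427.35

$1427.35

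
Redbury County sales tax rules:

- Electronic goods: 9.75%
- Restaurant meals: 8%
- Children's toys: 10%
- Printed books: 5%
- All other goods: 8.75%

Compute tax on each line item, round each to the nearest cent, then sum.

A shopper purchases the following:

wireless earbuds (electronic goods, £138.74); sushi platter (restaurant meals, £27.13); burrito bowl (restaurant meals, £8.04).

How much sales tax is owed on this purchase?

£16.34

Wireless earbuds £138.74: electronic goods → 9.75% → £13.53
Sushi platter £27.13: restaurant meals → 8% → £2.17
Burrito bowl £8.04: restaurant meals → 8% → £0.64
Total tax = £13.53 + £2.17 + £0.64 = £16.34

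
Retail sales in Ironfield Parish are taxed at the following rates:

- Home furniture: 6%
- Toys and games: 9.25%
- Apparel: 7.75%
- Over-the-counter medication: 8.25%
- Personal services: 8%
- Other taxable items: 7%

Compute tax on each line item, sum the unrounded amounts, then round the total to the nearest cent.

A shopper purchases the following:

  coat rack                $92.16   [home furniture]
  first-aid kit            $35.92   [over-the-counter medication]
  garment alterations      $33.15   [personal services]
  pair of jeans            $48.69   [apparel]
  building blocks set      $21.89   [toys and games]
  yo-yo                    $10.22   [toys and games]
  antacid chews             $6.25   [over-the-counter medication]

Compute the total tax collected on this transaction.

$18.40

Coat rack $92.16: home furniture → 6% → $5.5296
First-aid kit $35.92: over-the-counter medication → 8.25% → $2.9634
Garment alterations $33.15: personal services → 8% → $2.652
Pair of jeans $48.69: apparel → 7.75% → $3.773475
Building blocks set $21.89: toys and games → 9.25% → $2.024825
Yo-yo $10.22: toys and games → 9.25% → $0.94535
Antacid chews $6.25: over-the-counter medication → 8.25% → $0.515625
Unrounded tax sum = $18.404275 → $18.40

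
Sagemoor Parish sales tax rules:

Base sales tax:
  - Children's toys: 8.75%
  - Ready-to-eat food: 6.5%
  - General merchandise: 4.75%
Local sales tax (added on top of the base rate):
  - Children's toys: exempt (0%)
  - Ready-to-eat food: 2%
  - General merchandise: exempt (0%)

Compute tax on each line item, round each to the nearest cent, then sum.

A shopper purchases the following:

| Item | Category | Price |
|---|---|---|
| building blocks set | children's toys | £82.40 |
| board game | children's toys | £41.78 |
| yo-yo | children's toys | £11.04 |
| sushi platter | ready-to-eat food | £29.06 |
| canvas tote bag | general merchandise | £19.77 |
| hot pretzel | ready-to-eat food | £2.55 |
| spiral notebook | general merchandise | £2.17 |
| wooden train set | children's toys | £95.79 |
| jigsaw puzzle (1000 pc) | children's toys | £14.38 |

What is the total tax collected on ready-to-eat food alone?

Sushi platter £29.06: ready-to-eat food → 6.5% + 2% local = 8.5% → £2.47
Hot pretzel £2.55: ready-to-eat food → 6.5% + 2% local = 8.5% → £0.22
Tax on ready-to-eat food = £2.47 + £0.22 = £2.69

£2.69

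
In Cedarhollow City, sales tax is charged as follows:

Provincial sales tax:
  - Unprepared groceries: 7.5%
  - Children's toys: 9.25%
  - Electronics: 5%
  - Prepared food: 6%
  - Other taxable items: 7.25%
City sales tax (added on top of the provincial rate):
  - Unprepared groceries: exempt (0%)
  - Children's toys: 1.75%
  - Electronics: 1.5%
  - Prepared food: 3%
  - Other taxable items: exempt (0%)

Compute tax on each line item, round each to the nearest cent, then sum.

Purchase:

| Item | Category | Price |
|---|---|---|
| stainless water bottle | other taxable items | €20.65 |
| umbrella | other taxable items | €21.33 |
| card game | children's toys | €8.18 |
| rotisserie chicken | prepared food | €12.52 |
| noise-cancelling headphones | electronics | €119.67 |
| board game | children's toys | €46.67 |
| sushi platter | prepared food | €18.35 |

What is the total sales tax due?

Stainless water bottle €20.65: other taxable items → 7.25% + 0% city = 7.25% → €1.50
Umbrella €21.33: other taxable items → 7.25% + 0% city = 7.25% → €1.55
Card game €8.18: children's toys → 9.25% + 1.75% city = 11% → €0.90
Rotisserie chicken €12.52: prepared food → 6% + 3% city = 9% → €1.13
Noise-cancelling headphones €119.67: electronics → 5% + 1.5% city = 6.5% → €7.78
Board game €46.67: children's toys → 9.25% + 1.75% city = 11% → €5.13
Sushi platter €18.35: prepared food → 6% + 3% city = 9% → €1.65
Total tax = €1.50 + €1.55 + €0.90 + €1.13 + €7.78 + €5.13 + €1.65 = €19.64

€19.64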